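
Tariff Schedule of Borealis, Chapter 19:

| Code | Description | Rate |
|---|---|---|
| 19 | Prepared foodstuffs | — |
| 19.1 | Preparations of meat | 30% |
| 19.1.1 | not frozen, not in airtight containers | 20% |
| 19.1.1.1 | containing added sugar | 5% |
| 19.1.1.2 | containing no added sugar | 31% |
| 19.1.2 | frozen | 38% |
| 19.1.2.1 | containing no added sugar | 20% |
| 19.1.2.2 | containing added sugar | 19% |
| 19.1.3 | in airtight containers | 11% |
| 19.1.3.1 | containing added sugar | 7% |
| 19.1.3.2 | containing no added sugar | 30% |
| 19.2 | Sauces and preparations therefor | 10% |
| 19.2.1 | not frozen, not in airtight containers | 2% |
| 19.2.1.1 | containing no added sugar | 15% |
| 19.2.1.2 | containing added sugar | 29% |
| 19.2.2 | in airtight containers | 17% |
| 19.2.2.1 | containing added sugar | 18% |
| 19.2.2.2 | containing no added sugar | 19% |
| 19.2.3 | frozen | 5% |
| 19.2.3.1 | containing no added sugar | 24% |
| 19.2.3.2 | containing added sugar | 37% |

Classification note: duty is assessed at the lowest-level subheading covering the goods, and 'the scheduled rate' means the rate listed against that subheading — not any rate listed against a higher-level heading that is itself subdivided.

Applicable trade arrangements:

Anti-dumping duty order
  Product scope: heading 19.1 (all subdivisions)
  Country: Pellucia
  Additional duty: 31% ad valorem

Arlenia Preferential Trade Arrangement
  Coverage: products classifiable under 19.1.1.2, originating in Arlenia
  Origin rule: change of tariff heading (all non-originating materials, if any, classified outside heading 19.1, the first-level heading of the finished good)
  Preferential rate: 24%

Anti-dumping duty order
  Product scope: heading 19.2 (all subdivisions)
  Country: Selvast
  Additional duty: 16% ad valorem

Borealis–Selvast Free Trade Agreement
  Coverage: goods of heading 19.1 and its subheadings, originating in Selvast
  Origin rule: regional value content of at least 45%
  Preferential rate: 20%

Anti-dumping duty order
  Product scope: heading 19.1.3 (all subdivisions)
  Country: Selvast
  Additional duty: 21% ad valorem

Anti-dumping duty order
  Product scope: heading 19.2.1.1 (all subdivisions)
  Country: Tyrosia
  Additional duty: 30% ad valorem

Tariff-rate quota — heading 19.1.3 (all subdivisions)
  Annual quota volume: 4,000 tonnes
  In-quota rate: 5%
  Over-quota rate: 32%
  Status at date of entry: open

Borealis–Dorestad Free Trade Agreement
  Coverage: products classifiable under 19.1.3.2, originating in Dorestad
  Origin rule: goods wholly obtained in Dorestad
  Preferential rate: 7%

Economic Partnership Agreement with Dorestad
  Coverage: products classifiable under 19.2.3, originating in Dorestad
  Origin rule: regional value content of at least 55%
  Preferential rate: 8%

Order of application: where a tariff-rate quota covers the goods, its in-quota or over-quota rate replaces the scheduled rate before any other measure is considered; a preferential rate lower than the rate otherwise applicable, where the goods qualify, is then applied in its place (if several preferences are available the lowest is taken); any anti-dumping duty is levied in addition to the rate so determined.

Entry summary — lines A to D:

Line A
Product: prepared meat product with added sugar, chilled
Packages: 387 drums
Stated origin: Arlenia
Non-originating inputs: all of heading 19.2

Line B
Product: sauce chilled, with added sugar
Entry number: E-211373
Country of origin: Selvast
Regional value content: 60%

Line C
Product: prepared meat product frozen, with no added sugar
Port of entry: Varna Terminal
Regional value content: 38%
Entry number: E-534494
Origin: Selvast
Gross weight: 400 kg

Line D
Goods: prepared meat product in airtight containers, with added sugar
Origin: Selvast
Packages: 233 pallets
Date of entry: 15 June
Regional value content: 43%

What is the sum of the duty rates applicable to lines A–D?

96%

Line A: prepared meat product → 19.1; chilled → 19.1.1; with added sugar → 19.1.1.1. Scheduled 5%. Arlenia agreement on 19.1.1.2: 19.1.1.1 not covered. → 5%.
Line B: sauce → 19.2; chilled → 19.2.1; with added sugar → 19.2.1.2. Scheduled 29%. Selvast agreement on 19.1: 19.2.1.2 not covered; anti-dumping (Selvast, 19.2): +16%; total 29% + 16% = 45%. → 45%.
Line C: prepared meat product → 19.1; frozen → 19.1.2; with no added sugar → 19.1.2.1. Scheduled 20%. Selvast agreement on 19.1: RVC < 45%. → 20%.
Line D: prepared meat product → 19.1; in airtight containers → 19.1.3; with added sugar → 19.1.3.1. Scheduled 7%. quota on 19.1.3 open → in-quota 5%; Selvast agreement on 19.1: RVC < 45%; anti-dumping (Selvast, 19.1.3): +21%; total 5% + 21% = 26%. → 26%.
Sum: 5% + 45% + 20% + 26% = 96%.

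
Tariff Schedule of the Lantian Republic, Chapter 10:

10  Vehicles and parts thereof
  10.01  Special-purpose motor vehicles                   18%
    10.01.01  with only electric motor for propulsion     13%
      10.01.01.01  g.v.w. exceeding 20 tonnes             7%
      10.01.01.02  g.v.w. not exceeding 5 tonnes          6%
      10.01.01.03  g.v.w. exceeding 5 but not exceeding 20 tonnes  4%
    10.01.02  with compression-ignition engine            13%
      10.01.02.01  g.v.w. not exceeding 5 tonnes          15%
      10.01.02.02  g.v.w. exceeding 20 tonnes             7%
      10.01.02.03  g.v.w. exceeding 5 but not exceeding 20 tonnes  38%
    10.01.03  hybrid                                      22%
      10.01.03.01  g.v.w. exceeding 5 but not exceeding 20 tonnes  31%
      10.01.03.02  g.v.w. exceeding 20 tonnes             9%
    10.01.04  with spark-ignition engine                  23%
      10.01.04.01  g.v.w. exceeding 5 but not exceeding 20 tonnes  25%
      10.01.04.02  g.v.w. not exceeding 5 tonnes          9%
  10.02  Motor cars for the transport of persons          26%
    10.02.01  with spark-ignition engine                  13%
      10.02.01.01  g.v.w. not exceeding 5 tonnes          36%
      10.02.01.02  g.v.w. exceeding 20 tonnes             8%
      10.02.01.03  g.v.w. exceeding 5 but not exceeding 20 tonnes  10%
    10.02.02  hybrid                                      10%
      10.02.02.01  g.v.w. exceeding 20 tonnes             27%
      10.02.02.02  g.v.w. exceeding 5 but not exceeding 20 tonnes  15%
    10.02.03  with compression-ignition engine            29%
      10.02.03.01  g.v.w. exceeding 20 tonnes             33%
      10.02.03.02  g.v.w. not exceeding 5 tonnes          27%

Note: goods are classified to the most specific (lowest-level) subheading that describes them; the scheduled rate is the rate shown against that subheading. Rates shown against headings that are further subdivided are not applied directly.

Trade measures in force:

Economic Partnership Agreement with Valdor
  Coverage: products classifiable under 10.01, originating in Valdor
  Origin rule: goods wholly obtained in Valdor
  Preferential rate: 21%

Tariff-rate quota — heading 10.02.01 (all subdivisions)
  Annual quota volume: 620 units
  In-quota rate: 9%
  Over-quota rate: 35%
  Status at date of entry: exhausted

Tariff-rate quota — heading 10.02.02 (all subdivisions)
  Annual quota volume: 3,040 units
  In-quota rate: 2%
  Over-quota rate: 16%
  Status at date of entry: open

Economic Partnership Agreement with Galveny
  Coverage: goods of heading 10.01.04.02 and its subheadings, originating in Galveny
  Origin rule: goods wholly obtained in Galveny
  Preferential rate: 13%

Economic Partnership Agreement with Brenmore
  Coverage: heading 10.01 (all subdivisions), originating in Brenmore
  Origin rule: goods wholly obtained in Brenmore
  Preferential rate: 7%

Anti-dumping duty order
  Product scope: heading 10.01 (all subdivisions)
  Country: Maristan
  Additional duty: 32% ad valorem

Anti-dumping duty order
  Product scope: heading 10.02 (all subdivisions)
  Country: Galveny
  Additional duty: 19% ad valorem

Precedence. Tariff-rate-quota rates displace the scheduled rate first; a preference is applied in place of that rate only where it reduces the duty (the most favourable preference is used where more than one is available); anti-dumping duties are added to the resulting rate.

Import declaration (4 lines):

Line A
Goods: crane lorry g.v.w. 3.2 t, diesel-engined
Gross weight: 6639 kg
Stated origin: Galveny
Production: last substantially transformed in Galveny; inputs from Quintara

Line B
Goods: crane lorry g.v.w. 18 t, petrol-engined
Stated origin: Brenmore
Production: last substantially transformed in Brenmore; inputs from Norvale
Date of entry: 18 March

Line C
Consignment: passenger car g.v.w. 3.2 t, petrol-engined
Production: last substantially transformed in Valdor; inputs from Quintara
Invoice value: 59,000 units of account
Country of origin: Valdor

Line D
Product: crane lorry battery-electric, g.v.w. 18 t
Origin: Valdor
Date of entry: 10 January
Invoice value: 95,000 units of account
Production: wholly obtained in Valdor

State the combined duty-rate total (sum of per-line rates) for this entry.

Line A: crane lorry → 10.01; diesel-engined → 10.01.02; g.v.w. 3.2 t → 10.01.02.01. Scheduled 15%. Galveny agreement on 10.01.04.02: 10.01.02.01 not covered. → 15%.
Line B: crane lorry → 10.01; petrol-engined → 10.01.04; g.v.w. 18 t → 10.01.04.01. Scheduled 25%. Brenmore agreement on 10.01: not wholly obtained. → 25%.
Line C: passenger car → 10.02; petrol-engined → 10.02.01; g.v.w. 3.2 t → 10.02.01.01. Scheduled 36%. quota on 10.02.01 exhausted → over-quota 35%; Valdor agreement on 10.01: 10.02.01.01 not covered. → 35%.
Line D: crane lorry → 10.01; battery-electric → 10.01.01; g.v.w. 18 t → 10.01.01.03. Scheduled 4%. Valdor agreement on 10.01: wholly obtained → 21% available; preference 21% not lower than 4% → no reduction. → 4%.
Sum: 15% + 25% + 35% + 4% = 79%.

79%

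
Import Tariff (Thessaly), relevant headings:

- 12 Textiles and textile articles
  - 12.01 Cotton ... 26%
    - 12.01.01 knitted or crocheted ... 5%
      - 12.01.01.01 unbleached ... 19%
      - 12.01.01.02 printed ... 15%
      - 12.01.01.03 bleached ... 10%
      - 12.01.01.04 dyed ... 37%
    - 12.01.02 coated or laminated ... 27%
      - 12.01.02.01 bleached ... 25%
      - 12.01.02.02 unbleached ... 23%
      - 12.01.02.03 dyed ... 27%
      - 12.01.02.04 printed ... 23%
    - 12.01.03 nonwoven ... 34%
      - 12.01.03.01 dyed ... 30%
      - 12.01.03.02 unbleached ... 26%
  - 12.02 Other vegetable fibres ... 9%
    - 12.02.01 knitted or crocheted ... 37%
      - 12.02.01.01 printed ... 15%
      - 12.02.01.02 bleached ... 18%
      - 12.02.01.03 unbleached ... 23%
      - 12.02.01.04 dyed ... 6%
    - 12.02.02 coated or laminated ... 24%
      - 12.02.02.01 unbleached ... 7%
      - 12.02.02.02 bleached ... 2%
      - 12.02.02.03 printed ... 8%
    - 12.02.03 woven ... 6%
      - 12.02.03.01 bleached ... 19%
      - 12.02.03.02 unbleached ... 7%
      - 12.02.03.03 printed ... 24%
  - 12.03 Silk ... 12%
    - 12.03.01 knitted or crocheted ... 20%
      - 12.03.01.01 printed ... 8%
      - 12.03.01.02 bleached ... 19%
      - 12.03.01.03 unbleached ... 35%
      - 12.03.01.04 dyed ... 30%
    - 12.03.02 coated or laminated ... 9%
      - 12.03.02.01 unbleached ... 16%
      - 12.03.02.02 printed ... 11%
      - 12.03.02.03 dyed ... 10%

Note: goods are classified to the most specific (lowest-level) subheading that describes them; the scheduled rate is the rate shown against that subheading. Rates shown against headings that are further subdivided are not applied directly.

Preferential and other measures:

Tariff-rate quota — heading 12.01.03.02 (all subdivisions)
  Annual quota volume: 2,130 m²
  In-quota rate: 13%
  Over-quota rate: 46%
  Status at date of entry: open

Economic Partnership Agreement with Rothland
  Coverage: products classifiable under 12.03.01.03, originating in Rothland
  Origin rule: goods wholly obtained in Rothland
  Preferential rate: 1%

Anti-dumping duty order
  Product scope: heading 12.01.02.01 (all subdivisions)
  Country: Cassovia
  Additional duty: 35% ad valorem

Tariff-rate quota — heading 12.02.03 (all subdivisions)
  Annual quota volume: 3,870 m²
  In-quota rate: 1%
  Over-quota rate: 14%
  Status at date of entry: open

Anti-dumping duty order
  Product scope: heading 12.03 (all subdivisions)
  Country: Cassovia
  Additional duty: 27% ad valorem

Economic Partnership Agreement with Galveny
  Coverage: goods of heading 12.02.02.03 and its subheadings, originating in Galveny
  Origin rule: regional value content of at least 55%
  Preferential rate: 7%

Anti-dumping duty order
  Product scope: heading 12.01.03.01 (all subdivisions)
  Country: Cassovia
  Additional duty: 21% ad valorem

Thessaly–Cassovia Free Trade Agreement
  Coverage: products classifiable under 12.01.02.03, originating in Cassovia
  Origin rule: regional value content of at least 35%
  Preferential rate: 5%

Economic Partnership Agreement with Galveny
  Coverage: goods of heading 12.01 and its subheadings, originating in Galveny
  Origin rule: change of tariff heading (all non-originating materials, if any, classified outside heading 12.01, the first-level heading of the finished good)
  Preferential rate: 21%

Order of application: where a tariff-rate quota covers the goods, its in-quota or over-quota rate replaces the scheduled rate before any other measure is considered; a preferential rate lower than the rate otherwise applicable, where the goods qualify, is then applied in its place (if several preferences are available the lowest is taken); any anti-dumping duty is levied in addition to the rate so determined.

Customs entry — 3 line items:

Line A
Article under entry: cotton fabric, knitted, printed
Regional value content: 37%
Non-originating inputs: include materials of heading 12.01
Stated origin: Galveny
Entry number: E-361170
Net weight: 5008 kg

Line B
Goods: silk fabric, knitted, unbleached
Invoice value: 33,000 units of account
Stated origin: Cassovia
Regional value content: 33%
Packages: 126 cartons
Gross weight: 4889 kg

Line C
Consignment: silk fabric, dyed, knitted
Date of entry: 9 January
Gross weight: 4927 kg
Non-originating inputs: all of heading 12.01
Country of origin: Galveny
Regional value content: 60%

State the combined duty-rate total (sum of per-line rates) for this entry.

107%

Line A: cotton → 12.01; knitted → 12.01.01; printed → 12.01.01.02. Scheduled 15%. Galveny agreement on 12.02.02.03: 12.01.01.02 not covered; Galveny agreement on 12.01: CTH not met. → 15%.
Line B: silk → 12.03; knitted → 12.03.01; unbleached → 12.03.01.03. Scheduled 35%. Cassovia agreement on 12.01.02.03: 12.03.01.03 not covered; anti-dumping (Cassovia, 12.03): +27%; total 35% + 27% = 62%. → 62%.
Line C: silk → 12.03; knitted → 12.03.01; dyed → 12.03.01.04. Scheduled 30%. Galveny agreement on 12.02.02.03: 12.03.01.04 not covered; Galveny agreement on 12.01: 12.03.01.04 not covered. → 30%.
Sum: 15% + 62% + 30% = 107%.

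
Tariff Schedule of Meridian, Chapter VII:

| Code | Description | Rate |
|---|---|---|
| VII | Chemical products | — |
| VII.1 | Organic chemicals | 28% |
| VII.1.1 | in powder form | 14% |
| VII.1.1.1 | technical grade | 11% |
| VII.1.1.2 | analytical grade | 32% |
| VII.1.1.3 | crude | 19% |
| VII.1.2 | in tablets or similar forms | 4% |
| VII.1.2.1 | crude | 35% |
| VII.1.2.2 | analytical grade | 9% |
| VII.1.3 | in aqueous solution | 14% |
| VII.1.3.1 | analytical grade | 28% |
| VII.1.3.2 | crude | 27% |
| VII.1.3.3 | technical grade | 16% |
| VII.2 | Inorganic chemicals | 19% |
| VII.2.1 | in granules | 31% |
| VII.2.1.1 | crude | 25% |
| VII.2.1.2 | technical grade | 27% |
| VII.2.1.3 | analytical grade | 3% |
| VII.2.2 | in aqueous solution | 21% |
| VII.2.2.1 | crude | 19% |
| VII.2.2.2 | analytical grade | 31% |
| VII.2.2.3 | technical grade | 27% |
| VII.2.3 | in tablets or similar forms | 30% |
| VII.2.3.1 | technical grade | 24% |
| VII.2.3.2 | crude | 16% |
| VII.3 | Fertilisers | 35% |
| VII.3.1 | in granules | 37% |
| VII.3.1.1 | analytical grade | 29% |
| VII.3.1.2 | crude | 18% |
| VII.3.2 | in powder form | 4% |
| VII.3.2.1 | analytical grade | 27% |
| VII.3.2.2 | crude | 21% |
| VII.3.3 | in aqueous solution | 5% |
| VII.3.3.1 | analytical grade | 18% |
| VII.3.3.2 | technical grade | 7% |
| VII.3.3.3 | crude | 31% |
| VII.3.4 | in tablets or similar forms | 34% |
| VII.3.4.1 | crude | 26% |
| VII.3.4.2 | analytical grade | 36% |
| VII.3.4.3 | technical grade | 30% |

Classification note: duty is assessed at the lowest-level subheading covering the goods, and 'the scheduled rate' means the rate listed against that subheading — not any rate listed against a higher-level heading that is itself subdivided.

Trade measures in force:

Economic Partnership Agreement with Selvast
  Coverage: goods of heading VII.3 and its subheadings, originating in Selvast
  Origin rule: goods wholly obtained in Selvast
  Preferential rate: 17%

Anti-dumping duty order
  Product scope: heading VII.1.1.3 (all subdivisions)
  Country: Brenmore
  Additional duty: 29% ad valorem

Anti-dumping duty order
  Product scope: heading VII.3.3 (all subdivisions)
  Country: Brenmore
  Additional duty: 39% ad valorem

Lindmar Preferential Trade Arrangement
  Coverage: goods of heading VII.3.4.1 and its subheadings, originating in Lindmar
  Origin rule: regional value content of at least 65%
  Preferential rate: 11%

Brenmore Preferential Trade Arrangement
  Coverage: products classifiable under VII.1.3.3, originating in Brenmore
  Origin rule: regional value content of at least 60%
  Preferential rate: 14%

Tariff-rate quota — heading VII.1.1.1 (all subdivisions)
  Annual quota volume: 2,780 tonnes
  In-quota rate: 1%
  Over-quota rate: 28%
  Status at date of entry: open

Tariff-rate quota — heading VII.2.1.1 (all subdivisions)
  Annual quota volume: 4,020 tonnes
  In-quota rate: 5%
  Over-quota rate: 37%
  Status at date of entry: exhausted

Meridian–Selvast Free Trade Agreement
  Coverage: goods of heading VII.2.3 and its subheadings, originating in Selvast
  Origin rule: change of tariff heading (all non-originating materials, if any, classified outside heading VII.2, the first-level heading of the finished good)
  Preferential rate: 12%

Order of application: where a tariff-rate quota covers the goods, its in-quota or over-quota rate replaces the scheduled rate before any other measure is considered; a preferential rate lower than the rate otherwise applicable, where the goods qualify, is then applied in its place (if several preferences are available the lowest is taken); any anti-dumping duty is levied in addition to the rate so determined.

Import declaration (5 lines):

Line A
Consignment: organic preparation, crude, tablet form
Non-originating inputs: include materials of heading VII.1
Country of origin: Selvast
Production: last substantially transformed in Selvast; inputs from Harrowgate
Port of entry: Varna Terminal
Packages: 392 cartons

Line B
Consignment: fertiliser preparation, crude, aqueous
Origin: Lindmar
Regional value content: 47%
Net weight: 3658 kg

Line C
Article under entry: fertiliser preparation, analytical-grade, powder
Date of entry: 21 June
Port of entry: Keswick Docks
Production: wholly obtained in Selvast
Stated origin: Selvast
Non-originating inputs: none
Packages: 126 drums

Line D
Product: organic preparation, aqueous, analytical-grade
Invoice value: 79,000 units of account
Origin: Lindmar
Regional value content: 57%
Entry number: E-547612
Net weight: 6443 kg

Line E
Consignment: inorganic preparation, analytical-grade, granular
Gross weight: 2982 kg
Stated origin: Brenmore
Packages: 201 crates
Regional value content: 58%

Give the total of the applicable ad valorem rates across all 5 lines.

Line A: organic → VII.1; tablet form → VII.1.2; crude → VII.1.2.1. Scheduled 35%. Selvast agreement on VII.3: VII.1.2.1 not covered; Selvast agreement on VII.2.3: VII.1.2.1 not covered. → 35%.
Line B: fertiliser → VII.3; aqueous → VII.3.3; crude → VII.3.3.3. Scheduled 31%. Lindmar agreement on VII.3.4.1: VII.3.3.3 not covered. → 31%.
Line C: fertiliser → VII.3; powder → VII.3.2; analytical-grade → VII.3.2.1. Scheduled 27%. Selvast agreement on VII.3: wholly obtained → 17% available; Selvast agreement on VII.2.3: VII.3.2.1 not covered; preferential 17%. → 17%.
Line D: organic → VII.1; aqueous → VII.1.3; analytical-grade → VII.1.3.1. Scheduled 28%. Lindmar agreement on VII.3.4.1: VII.1.3.1 not covered. → 28%.
Line E: inorganic → VII.2; granular → VII.2.1; analytical-grade → VII.2.1.3. Scheduled 3%. Brenmore agreement on VII.1.3.3: VII.2.1.3 not covered. → 3%.
Sum: 35% + 31% + 17% + 28% + 3% = 114%.

114%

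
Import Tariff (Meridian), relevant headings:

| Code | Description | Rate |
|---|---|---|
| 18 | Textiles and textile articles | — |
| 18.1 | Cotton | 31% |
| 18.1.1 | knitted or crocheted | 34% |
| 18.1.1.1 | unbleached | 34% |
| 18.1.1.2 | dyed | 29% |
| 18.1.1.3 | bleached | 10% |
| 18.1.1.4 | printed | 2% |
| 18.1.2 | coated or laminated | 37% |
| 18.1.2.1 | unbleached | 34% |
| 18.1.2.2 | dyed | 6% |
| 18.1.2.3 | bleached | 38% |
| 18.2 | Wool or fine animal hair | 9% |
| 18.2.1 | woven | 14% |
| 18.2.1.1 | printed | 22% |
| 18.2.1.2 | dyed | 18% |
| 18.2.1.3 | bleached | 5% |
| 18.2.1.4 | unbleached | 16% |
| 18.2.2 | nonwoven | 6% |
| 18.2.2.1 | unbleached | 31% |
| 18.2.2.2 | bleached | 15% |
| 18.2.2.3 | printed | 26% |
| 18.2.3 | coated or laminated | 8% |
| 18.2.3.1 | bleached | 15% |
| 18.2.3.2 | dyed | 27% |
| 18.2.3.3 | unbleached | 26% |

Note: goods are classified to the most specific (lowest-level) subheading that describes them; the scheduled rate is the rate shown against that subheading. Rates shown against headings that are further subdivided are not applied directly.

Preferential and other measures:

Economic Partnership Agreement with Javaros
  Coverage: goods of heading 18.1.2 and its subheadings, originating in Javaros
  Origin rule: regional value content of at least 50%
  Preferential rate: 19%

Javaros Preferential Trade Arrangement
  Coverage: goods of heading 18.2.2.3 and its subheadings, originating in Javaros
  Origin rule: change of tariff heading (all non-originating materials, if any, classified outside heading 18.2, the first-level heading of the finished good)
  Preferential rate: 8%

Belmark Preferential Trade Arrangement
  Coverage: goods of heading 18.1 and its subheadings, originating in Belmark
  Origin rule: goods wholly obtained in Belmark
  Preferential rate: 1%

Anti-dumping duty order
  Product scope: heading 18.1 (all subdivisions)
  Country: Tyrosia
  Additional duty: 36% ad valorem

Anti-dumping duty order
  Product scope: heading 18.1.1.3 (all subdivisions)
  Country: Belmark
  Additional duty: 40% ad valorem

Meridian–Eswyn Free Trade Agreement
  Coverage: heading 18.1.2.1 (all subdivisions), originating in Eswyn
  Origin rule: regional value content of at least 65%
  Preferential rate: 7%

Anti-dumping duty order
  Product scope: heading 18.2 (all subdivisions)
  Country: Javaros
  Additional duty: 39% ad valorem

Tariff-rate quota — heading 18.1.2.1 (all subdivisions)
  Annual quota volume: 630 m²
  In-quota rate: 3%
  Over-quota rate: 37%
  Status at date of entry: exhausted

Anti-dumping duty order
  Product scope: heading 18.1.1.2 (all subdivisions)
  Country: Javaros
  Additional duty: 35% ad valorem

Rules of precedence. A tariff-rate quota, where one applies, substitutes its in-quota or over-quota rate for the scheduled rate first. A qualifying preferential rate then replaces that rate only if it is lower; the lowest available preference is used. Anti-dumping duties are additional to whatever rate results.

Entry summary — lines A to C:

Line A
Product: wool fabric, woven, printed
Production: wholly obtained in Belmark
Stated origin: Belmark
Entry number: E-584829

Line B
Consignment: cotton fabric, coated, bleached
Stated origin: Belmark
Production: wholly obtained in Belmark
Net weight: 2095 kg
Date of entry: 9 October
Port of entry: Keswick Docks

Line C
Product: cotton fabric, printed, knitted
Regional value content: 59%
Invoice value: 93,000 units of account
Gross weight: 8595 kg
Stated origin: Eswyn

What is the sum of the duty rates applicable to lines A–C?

25%

Line A: wool → 18.2; woven → 18.2.1; printed → 18.2.1.1. Scheduled 22%. Belmark agreement on 18.1: 18.2.1.1 not covered. → 22%.
Line B: cotton → 18.1; coated → 18.1.2; bleached → 18.1.2.3. Scheduled 38%. Belmark agreement on 18.1: wholly obtained → 1% available; preferential 1%. → 1%.
Line C: cotton → 18.1; knitted → 18.1.1; printed → 18.1.1.4. Scheduled 2%. Eswyn agreement on 18.1.2.1: 18.1.1.4 not covered. → 2%.
Sum: 22% + 1% + 2% = 25%.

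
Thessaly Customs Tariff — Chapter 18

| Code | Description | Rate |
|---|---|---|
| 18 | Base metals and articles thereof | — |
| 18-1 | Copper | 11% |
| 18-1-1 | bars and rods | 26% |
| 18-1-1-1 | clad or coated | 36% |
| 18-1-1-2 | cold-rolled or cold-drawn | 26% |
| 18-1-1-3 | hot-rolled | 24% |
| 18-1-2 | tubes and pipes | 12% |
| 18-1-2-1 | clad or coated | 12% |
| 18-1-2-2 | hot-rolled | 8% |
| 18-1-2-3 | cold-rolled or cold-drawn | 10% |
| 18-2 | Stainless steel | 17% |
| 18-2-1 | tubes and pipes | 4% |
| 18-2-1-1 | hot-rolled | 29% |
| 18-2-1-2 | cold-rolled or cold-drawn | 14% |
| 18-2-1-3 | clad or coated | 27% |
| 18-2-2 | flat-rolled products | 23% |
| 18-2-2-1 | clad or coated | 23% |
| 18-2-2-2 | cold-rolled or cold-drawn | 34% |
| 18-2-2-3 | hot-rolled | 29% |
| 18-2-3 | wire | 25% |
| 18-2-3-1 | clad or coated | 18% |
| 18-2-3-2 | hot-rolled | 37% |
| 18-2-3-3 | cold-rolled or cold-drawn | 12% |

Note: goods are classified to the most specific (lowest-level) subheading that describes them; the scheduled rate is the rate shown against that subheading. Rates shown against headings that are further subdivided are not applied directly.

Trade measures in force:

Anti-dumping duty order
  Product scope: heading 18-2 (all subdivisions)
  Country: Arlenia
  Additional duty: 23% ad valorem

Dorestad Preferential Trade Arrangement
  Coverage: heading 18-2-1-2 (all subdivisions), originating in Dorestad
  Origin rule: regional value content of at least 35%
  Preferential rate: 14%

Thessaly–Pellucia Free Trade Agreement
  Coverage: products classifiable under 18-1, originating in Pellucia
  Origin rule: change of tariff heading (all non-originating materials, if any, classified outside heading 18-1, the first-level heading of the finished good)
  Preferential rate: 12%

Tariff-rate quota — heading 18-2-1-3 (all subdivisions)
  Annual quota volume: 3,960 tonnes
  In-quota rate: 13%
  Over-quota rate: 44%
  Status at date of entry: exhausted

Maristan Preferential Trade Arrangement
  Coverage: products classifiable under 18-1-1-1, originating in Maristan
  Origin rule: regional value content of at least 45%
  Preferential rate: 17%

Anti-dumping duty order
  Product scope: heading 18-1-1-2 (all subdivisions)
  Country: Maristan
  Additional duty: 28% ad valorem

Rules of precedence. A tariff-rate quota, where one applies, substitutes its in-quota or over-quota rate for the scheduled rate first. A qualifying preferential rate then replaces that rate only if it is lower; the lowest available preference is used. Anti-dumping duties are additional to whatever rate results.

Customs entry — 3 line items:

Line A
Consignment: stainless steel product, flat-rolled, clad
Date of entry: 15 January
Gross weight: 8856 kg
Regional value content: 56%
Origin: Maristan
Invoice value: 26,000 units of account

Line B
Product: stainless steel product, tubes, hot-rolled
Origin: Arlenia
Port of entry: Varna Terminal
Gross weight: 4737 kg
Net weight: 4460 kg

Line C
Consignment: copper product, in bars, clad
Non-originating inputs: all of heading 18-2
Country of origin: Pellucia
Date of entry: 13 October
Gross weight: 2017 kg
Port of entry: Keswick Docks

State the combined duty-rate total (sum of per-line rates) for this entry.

87%

Line A: stainless steel → 18-2; flat-rolled → 18-2-2; clad → 18-2-2-1. Scheduled 23%. Maristan agreement on 18-1-1-1: 18-2-2-1 not covered. → 23%.
Line B: stainless steel → 18-2; tubes → 18-2-1; hot-rolled → 18-2-1-1. Scheduled 29%. anti-dumping (Arlenia, 18-2): +23%; total 29% + 23% = 52%. → 52%.
Line C: copper → 18-1; in bars → 18-1-1; clad → 18-1-1-1. Scheduled 36%. Pellucia agreement on 18-1: CTH met → 12% available; preferential 12%. → 12%.
Sum: 23% + 52% + 12% = 87%.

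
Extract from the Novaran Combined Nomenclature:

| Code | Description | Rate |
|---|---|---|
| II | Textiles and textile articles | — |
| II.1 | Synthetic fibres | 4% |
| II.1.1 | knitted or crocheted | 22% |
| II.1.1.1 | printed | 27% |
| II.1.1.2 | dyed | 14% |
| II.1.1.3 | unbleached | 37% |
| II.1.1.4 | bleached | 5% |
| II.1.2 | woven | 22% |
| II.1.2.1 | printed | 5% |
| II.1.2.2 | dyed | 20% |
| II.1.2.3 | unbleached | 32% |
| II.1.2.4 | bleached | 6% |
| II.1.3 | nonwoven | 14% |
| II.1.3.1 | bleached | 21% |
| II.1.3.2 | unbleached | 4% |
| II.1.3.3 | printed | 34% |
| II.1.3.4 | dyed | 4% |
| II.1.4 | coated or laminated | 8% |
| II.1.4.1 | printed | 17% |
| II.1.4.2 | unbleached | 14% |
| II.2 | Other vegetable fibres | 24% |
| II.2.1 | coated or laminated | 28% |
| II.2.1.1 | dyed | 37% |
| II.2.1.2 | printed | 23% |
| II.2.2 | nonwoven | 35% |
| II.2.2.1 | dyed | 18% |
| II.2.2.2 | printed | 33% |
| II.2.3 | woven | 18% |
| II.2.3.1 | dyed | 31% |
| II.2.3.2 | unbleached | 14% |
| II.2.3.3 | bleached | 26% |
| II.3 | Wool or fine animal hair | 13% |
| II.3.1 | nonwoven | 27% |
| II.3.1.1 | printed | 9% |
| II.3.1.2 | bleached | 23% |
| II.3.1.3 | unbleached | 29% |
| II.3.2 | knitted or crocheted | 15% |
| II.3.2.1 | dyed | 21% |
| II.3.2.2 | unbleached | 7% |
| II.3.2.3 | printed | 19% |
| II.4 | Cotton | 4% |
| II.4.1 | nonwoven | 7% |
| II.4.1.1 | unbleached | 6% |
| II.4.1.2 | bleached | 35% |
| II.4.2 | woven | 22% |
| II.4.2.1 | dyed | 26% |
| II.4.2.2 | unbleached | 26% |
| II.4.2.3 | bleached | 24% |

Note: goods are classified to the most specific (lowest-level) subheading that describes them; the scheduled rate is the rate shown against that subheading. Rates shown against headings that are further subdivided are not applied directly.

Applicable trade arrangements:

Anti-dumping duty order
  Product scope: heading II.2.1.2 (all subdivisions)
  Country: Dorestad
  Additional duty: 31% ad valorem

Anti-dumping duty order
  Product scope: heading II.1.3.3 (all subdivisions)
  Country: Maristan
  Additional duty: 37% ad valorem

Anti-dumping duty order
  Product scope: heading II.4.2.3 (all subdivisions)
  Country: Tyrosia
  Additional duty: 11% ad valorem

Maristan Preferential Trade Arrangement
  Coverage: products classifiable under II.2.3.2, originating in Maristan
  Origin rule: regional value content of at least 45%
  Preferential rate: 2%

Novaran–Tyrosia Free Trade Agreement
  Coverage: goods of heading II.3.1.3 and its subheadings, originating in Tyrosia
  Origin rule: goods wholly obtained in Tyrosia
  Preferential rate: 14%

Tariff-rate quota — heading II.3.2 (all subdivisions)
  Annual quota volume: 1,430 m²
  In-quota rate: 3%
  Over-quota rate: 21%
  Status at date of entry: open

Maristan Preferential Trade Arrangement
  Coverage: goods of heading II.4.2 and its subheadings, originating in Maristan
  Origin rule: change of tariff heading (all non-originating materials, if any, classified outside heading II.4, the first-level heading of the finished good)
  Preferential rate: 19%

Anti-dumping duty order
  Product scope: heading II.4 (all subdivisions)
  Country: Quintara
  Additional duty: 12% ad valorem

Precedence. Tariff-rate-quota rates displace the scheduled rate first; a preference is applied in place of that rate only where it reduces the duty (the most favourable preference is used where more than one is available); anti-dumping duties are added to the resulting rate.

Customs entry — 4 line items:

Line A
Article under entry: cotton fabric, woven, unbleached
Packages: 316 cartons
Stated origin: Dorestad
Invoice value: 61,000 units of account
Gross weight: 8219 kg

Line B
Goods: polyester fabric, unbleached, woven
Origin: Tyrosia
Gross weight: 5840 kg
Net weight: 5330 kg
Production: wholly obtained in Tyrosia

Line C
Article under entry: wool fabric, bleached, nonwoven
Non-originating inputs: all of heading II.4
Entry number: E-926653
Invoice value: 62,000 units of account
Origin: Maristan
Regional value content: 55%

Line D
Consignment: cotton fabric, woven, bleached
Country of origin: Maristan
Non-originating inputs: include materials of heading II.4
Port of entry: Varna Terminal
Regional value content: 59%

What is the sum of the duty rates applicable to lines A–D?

105%

Line A: cotton → II.4; woven → II.4.2; unbleached → II.4.2.2. Scheduled 26%. No special measure applies. → 26%.
Line B: polyester → II.1; woven → II.1.2; unbleached → II.1.2.3. Scheduled 32%. Tyrosia agreement on II.3.1.3: II.1.2.3 not covered. → 32%.
Line C: wool → II.3; nonwoven → II.3.1; bleached → II.3.1.2. Scheduled 23%. Maristan agreement on II.2.3.2: II.3.1.2 not covered; Maristan agreement on II.4.2: II.3.1.2 not covered. → 23%.
Line D: cotton → II.4; woven → II.4.2; bleached → II.4.2.3. Scheduled 24%. Maristan agreement on II.2.3.2: II.4.2.3 not covered; Maristan agreement on II.4.2: CTH not met. → 24%.
Sum: 26% + 32% + 23% + 24% = 105%.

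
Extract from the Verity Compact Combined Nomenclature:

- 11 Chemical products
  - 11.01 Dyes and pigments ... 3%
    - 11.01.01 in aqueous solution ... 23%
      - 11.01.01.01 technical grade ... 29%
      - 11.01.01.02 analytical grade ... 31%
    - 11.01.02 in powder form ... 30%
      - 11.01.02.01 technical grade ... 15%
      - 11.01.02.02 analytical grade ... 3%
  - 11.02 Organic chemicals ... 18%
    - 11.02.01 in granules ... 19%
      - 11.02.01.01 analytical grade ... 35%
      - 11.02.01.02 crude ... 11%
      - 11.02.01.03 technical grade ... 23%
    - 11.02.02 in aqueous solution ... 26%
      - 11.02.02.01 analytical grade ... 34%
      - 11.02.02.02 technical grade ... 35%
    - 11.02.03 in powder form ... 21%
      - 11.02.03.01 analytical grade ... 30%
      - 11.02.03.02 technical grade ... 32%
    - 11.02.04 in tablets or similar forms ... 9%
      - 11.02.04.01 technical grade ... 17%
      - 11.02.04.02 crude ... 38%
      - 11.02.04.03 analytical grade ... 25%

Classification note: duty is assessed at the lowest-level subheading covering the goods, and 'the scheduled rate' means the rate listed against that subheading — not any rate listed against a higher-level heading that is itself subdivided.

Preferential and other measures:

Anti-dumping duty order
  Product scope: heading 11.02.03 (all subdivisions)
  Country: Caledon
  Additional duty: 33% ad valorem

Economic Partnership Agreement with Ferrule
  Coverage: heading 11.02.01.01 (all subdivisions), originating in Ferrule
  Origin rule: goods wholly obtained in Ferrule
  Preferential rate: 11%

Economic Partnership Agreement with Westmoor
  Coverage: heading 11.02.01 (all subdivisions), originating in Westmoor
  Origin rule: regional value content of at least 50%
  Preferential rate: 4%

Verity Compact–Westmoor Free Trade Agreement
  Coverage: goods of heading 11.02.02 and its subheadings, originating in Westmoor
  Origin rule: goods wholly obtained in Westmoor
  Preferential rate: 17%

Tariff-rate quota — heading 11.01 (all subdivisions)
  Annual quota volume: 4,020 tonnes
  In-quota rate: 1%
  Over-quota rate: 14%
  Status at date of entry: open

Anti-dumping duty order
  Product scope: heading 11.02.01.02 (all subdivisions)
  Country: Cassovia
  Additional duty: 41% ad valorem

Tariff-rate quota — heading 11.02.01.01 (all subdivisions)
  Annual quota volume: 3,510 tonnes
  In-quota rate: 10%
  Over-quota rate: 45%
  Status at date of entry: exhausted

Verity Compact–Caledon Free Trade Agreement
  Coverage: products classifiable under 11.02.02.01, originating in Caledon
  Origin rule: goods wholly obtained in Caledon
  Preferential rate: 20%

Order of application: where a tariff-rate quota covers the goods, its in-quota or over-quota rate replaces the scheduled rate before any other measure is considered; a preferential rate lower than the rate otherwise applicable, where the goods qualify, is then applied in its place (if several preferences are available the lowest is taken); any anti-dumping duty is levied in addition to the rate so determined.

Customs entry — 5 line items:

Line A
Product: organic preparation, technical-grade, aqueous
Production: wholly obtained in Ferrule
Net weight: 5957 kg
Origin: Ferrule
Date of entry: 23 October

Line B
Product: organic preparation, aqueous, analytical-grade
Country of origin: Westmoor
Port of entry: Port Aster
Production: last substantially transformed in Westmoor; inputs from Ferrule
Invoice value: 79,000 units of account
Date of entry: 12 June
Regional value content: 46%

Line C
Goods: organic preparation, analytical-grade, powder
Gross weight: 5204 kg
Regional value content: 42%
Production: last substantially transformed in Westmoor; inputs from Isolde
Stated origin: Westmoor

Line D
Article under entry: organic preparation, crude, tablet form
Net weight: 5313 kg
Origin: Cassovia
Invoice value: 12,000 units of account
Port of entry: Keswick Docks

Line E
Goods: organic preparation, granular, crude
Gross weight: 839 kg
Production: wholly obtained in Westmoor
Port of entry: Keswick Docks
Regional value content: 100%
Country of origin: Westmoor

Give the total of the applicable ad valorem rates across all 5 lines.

141%

Line A: organic → 11.02; aqueous → 11.02.02; technical-grade → 11.02.02.02. Scheduled 35%. Ferrule agreement on 11.02.01.01: 11.02.02.02 not covered. → 35%.
Line B: organic → 11.02; aqueous → 11.02.02; analytical-grade → 11.02.02.01. Scheduled 34%. Westmoor agreement on 11.02.01: 11.02.02.01 not covered; Westmoor agreement on 11.02.02: not wholly obtained. → 34%.
Line C: organic → 11.02; powder → 11.02.03; analytical-grade → 11.02.03.01. Scheduled 30%. Westmoor agreement on 11.02.01: 11.02.03.01 not covered; Westmoor agreement on 11.02.02: 11.02.03.01 not covered. → 30%.
Line D: organic → 11.02; tablet form → 11.02.04; crude → 11.02.04.02. Scheduled 38%. No special measure applies. → 38%.
Line E: organic → 11.02; granular → 11.02.01; crude → 11.02.01.02. Scheduled 11%. Westmoor agreement on 11.02.01: RVC ≥ 50% → 4% available; Westmoor agreement on 11.02.02: 11.02.01.02 not covered; preferential 4%. → 4%.
Sum: 35% + 34% + 30% + 38% + 4% = 141%.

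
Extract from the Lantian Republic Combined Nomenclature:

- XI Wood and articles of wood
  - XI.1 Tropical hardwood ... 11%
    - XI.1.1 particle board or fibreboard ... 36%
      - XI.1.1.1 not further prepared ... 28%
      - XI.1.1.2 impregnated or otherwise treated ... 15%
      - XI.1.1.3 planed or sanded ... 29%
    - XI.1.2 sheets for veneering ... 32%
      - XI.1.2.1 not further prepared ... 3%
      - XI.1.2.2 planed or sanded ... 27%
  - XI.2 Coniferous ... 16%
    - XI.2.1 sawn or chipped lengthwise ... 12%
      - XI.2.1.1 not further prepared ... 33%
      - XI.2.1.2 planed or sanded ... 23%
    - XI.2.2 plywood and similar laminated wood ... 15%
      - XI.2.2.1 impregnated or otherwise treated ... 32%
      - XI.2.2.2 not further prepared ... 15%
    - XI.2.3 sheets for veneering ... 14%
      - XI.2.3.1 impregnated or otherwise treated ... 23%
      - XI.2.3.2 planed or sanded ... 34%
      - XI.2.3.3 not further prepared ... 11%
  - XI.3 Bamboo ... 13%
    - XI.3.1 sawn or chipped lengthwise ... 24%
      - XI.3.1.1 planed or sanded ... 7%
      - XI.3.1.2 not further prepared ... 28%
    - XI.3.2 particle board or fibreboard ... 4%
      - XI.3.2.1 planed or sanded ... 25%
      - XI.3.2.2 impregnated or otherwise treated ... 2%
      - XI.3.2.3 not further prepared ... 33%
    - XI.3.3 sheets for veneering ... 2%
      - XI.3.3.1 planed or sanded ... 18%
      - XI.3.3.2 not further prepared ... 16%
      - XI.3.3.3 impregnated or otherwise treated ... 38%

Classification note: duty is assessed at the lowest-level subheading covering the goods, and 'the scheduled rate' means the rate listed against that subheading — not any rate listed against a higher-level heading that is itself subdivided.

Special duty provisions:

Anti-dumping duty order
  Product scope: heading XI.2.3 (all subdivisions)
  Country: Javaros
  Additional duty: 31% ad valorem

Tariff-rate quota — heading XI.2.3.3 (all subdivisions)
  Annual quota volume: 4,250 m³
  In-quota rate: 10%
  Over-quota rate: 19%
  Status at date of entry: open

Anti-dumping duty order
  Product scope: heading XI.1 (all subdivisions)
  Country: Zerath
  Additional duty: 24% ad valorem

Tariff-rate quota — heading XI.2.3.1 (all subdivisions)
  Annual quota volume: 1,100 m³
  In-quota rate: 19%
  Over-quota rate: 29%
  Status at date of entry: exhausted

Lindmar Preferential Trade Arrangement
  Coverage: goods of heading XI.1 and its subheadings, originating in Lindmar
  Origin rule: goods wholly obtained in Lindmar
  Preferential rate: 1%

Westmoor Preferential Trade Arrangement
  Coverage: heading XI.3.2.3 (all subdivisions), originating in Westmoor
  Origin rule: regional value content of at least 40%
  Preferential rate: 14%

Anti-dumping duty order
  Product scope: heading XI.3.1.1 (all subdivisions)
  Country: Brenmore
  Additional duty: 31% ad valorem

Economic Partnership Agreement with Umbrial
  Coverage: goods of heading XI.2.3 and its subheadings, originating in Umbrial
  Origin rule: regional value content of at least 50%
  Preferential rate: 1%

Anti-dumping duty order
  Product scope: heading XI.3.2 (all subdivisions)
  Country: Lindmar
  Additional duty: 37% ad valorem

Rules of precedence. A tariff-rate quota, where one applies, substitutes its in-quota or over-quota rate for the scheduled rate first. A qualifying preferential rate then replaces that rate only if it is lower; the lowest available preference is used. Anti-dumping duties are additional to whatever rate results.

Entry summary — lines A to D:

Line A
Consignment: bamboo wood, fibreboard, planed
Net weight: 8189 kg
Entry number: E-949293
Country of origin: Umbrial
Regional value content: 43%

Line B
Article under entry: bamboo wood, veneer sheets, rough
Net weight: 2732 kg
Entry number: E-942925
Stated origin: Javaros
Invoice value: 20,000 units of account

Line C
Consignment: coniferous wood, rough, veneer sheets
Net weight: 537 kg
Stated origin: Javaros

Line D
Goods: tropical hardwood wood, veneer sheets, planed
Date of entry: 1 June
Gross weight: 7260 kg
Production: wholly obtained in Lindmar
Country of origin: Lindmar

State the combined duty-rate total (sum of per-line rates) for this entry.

83%

Line A: bamboo → XI.3; fibreboard → XI.3.2; planed → XI.3.2.1. Scheduled 25%. Umbrial agreement on XI.2.3: XI.3.2.1 not covered. → 25%.
Line B: bamboo → XI.3; veneer sheets → XI.3.3; rough → XI.3.3.2. Scheduled 16%. No special measure applies. → 16%.
Line C: coniferous → XI.2; veneer sheets → XI.2.3; rough → XI.2.3.3. Scheduled 11%. quota on XI.2.3.3 open → in-quota 10%; anti-dumping (Javaros, XI.2.3): +31%; total 10% + 31% = 41%. → 41%.
Line D: tropical hardwood → XI.1; veneer sheets → XI.1.2; planed → XI.1.2.2. Scheduled 27%. Lindmar agreement on XI.1: wholly obtained → 1% available; preferential 1%. → 1%.
Sum: 25% + 16% + 41% + 1% = 83%.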